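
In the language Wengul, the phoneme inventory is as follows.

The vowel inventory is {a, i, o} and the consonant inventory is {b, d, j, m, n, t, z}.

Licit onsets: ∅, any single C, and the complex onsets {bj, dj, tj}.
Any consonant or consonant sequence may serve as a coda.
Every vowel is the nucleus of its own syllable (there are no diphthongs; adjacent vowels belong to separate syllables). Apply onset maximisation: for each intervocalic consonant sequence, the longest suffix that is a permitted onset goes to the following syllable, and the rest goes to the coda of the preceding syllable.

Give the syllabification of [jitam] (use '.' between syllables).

Nuclei (vowels): i, a → 2 syllables.
Between /i/ (V1) and /a/ (V2): just /t/ — single C goes to the following onset.

ji.tam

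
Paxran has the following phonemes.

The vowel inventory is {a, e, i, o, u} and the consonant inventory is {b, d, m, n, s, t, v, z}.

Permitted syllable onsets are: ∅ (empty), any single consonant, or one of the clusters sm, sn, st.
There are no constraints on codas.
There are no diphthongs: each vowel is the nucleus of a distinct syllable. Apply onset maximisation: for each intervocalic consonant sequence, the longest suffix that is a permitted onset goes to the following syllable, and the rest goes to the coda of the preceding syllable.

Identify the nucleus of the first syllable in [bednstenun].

Vowels present: e, e, u; each is a nucleus, giving 3 syllables.
The first nucleus (vowel 1 from the left) is /e/.

e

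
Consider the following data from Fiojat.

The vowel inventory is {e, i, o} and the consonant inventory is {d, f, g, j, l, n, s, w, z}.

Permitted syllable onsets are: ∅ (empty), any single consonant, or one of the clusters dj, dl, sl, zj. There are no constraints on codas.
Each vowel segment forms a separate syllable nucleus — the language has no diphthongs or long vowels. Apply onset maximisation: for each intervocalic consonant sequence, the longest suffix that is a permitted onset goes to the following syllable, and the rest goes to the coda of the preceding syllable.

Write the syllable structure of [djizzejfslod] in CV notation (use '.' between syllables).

CCVC.CVCC.CCVC

Nuclei (vowels): i, e, o → 3 syllables.
V1 /i/ – V2 /e/: cluster /zz/ — the longest permitted-onset suffix is /z/; onset = /z/, preceding coda = /z/.
V2 /e/ – V3 /o/: /jfsl/; trying suffixes from longest down, /sl/ is the first permitted one, so coda /jf/ | onset /sl/.
Putting it together: djiz.zejf.slod.
Mapping each syllable to C/V: /djiz/ → CCVC, /zejf/ → CVCC, /slod/ → CCVC.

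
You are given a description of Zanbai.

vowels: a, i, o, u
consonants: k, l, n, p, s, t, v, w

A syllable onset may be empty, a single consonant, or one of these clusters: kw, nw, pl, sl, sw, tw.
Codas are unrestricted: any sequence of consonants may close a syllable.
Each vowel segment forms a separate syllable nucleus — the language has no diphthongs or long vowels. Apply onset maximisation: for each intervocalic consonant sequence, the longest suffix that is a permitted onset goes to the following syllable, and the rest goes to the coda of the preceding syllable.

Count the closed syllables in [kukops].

Nuclei (vowels): u, o → 2 syllables.
/u…o/ gap (V1→V2): /k/ is a single consonant, so it becomes the next onset.
So the parse is ku.kops.
Classifying each syllable: /ku/ (open), /kops/ (closed).
Closed syllables: 1.

1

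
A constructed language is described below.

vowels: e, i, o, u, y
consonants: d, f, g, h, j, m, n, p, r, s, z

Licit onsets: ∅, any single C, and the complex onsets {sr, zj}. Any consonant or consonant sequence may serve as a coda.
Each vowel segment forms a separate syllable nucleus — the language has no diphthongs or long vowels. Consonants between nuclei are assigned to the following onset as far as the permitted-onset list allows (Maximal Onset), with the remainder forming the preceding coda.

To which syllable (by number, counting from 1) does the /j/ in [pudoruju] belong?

4

The vowels are u, o, u, u — 4 nuclei, so 4 syllables.
Between /u/ (V1) and /o/ (V2): /d/ → onset of the next syllable (single consonants are always licit onsets).
Between /o/ (V2) and /u/ (V3): /r/ is a single consonant, so it becomes the next onset.
Between /u/ (V3) and /u/ (V4): just /j/ — single C goes to the following onset.
Putting it together: pu.do.ru.ju.
The /j/ is in the onset of syllable 4 (/ju/).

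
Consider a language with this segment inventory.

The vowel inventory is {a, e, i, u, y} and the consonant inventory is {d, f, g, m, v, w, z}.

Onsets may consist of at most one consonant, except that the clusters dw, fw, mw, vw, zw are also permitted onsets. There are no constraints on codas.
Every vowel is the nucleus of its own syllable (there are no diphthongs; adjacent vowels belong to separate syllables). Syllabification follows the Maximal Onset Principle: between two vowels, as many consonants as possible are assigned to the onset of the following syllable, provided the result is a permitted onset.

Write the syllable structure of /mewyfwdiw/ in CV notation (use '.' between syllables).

CV.CVCC.CVC

Nuclei (vowels): e, y, i → 3 syllables.
/e…y/ gap (V1→V2): /w/ → onset of the next syllable (single consonants are always licit onsets).
/y…i/ gap (V2→V3): /fwd/ — longest licit onset from the right is /d/, leaving /fw/ as coda.
So the parse is me.wyfw.diw.
Mapping each syllable to C/V: /me/ → CV, /wyfw/ → CVCC, /diw/ → CVC.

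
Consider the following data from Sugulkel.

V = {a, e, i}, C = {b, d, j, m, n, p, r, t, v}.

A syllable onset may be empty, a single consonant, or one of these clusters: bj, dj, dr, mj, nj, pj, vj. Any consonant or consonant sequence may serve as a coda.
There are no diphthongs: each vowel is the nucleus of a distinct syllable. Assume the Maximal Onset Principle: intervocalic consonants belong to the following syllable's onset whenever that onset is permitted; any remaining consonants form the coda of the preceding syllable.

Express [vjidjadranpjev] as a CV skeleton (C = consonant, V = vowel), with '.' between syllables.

Nuclei (vowels): i, a, a, e → 4 syllables.
σ1/σ2 boundary: cluster /dj/ — /dj/ is itself a permitted onset, so the whole cluster goes right; preceding coda = ∅.
σ2/σ3 boundary: cluster /dr/ — /dr/ is itself a permitted onset, so the whole cluster goes right; preceding coda = ∅.
σ3/σ4 boundary: /npj/ — longest licit onset from the right is /pj/, leaving /n/ as coda.
Result: vji.dja.dran.pjev.
Mapping each syllable to C/V: /vji/ → CCV, /dja/ → CCV, /dran/ → CCVC, /pjev/ → CCVC.

CCV.CCV.CCVC.CCVC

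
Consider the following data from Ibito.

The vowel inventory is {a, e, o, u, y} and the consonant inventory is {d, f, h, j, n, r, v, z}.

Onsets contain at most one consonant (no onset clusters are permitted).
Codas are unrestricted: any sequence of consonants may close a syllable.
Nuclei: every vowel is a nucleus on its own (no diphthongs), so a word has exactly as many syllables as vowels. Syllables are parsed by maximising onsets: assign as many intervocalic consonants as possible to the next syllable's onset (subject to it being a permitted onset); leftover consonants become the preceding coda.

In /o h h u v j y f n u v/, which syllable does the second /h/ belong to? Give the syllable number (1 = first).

2

The vowels are o, u, y, u — 4 nuclei, so 4 syllables.
/o…u/ gap (V1→V2): /hh/; trying suffixes from longest down, /h/ is the first permitted one, so coda /h/ | onset /h/.
/u…y/ gap (V2→V3): cluster /vj/ — the longest permitted-onset suffix is /j/; onset = /j/, preceding coda = /v/.
/y…u/ gap (V3→V4): /fn/ splits as /f/ + /n/ (/n/ is the longest suffix that is a licit onset).
Result: oh.huv.jyf.nuv.
The second /h/ is in the onset of syllable 2 (/huv/).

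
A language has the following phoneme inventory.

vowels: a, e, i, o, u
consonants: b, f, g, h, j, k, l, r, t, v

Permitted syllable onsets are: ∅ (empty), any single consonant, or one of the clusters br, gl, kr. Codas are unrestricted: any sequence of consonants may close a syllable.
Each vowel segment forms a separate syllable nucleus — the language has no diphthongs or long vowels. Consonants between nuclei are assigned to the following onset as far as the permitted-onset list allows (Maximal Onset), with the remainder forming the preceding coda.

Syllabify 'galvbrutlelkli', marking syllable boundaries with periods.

galv.brut.lelk.li

Nuclei (vowels): a, u, e, i → 4 syllables.
/a…u/ gap (V1→V2): /lvbr/ splits as /lv/ + /br/ (/br/ is the longest suffix that is a licit onset).
/u…e/ gap (V2→V3): /tl/ splits as /t/ + /l/ (/l/ is the longest suffix that is a licit onset).
/e…i/ gap (V3→V4): /lkl/ splits as /lk/ + /l/ (/l/ is the longest suffix that is a licit onset).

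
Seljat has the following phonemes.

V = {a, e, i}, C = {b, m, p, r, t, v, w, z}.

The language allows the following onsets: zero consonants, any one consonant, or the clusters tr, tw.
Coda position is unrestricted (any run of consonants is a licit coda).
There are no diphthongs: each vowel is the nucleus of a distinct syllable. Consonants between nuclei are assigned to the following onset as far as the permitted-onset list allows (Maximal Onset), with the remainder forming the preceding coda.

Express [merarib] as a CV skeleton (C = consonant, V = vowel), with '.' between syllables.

The vowels are e, a, i — 3 nuclei, so 3 syllables.
Between /e/ (V1) and /a/ (V2): /r/ → onset of the next syllable (single consonants are always licit onsets).
Between /a/ (V2) and /i/ (V3): /r/ → onset of the next syllable (single consonants are always licit onsets).
Syllabification: me.ra.rib.
Mapping each syllable to C/V: /me/ → CV, /ra/ → CV, /rib/ → CVC.

CV.CV.CVC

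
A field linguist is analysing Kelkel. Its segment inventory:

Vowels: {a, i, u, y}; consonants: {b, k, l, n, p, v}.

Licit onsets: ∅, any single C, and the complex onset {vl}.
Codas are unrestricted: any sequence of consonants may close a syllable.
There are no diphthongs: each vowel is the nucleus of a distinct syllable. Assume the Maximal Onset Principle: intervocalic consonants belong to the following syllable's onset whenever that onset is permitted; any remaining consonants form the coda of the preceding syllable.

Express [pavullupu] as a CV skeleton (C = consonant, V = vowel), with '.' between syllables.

The vowels are a, u, u, u — 4 nuclei, so 4 syllables.
Between /a/ (V1) and /u/ (V2): /v/ is a single consonant, so it becomes the next onset.
Between /u/ (V2) and /u/ (V3): cluster /ll/ — the longest permitted-onset suffix is /l/; onset = /l/, preceding coda = /l/.
Between /u/ (V3) and /u/ (V4): /p/ → onset of the next syllable (single consonants are always licit onsets).
Result: pa.vul.lu.pu.
Mapping each syllable to C/V: /pa/ → CV, /vul/ → CVC, /lu/ → CV, /pu/ → CV.

CV.CVC.CV.CV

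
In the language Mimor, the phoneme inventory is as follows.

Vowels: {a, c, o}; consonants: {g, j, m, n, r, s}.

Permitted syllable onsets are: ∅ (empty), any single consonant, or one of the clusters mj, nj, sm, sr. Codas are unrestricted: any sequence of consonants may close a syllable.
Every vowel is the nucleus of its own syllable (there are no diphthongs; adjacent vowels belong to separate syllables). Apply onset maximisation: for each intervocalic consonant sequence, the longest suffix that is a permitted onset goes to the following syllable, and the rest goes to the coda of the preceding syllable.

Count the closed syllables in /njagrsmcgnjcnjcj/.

3

Vowels present: a, c, c, c; each is a nucleus, giving 4 syllables.
/a…c/ gap (V1→V2): /grsm/ splits as /gr/ + /sm/ (/sm/ is the longest suffix that is a licit onset).
/c…c/ gap (V2→V3): /gnj/; trying suffixes from longest down, /nj/ is the first permitted one, so coda /g/ | onset /nj/.
/c…c/ gap (V3→V4): cluster /nj/ — /nj/ is itself a permitted onset, so the whole cluster goes right; preceding coda = ∅.
So the parse is njagr.smcg.njc.njcj.
Classifying each syllable: /njagr/ (closed), /smcg/ (closed), /njc/ (open), /njcj/ (closed).
Closed syllables: 3.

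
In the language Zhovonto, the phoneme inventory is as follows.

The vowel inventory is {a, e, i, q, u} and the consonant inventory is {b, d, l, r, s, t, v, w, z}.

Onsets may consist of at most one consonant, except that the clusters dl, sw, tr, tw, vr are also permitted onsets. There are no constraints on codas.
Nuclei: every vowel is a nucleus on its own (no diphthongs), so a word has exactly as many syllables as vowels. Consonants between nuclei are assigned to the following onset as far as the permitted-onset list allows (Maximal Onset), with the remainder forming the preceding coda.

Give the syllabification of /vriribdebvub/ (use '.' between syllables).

vri.rib.deb.vub

Vowels present: i, i, e, u; each is a nucleus, giving 4 syllables.
Between /i/ (V1) and /i/ (V2): just /r/ — single C goes to the following onset.
Between /i/ (V2) and /e/ (V3): /bd/ — longest licit onset from the right is /d/, leaving /b/ as coda.
Between /e/ (V3) and /u/ (V4): /bv/ — longest licit onset from the right is /v/, leaving /b/ as coda.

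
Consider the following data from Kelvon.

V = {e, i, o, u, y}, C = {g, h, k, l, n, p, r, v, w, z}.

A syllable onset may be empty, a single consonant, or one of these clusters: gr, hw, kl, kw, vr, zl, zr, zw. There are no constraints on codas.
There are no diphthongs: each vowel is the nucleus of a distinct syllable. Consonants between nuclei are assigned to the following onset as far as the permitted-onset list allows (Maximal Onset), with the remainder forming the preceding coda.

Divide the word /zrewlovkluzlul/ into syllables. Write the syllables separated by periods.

zrew.lov.klu.zlul

Vowels present: e, o, u, u; each is a nucleus, giving 4 syllables.
σ1/σ2 boundary: /wl/ splits as /w/ + /l/ (/l/ is the longest suffix that is a licit onset).
σ2/σ3 boundary: /vkl/; trying suffixes from longest down, /kl/ is the first permitted one, so coda /v/ | onset /kl/.
σ3/σ4 boundary: /zl/ is a licit onset in full, so it all attaches to the next syllable.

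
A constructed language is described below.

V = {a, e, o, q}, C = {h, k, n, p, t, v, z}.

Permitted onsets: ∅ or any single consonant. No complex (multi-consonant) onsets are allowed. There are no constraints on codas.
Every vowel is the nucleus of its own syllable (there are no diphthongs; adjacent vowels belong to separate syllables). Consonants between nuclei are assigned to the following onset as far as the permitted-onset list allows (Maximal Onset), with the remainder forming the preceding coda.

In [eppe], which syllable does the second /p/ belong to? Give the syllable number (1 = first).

Nuclei (vowels): e, e → 2 syllables.
V1 /e/ – V2 /e/: cluster /pp/ — the longest permitted-onset suffix is /p/; onset = /p/, preceding coda = /p/.
So the parse is ep.pe.
The second /p/ is in the onset of syllable 2 (/pe/).

2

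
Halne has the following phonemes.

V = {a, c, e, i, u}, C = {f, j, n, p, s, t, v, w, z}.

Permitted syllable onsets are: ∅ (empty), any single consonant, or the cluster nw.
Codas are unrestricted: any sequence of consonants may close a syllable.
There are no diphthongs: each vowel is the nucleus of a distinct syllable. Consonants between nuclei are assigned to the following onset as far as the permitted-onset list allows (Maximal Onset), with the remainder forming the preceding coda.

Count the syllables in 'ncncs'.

2

Nuclei (vowels): c, c → 2 syllables.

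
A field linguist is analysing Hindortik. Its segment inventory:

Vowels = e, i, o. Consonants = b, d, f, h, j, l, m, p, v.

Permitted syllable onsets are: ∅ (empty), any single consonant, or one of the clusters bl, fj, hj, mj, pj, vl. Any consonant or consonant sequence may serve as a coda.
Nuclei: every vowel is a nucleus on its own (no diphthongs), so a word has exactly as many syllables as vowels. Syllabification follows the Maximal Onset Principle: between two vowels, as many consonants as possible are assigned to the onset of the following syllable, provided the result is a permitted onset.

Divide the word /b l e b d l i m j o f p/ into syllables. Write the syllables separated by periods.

blebd.li.mjofp

Nuclei (vowels): e, i, o → 3 syllables.
σ1/σ2 boundary: /bdl/ — longest licit onset from the right is /l/, leaving /bd/ as coda.
σ2/σ3 boundary: /mj/ — entire cluster is a permitted onset → onset /mj/, coda ∅.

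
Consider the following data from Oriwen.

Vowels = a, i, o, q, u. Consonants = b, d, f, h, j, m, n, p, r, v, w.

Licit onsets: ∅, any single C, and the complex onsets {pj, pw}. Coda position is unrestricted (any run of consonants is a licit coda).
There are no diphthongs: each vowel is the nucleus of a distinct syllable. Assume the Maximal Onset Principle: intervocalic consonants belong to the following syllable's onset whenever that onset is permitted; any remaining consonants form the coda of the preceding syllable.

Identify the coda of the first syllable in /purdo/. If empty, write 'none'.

Vowels present: u, o; each is a nucleus, giving 2 syllables.
V1 /u/ – V2 /o/: /rd/; trying suffixes from longest down, /d/ is the first permitted one, so coda /r/ | onset /d/.
So the parse is pur.do.
Syllable 1 is /pur/: onset /p/, nucleus /u/, coda /r/.

r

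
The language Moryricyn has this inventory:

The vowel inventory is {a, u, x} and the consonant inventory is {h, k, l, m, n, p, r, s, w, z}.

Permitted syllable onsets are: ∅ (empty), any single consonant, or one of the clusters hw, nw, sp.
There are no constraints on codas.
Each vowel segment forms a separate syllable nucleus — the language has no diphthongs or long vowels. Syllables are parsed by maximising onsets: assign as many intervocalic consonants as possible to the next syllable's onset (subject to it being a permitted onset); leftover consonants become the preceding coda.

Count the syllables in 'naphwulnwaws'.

3

Nuclei (vowels): a, u, a → 3 syllables.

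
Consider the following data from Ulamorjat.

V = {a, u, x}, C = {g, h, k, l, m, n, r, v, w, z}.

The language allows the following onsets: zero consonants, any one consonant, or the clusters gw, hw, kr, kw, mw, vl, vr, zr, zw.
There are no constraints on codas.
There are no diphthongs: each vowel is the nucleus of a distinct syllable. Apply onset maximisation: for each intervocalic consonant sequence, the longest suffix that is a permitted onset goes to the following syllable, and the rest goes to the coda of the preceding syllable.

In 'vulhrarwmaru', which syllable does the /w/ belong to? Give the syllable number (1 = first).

2

Nuclei (vowels): u, a, a, u → 4 syllables.
V1 /u/ – V2 /a/: /lhr/ splits as /lh/ + /r/ (/r/ is the longest suffix that is a licit onset).
V2 /a/ – V3 /a/: /rwm/; trying suffixes from longest down, /m/ is the first permitted one, so coda /rw/ | onset /m/.
V3 /a/ – V4 /u/: /r/ → onset of the next syllable (single consonants are always licit onsets).
Syllabification: vulh.rarw.ma.ru.
The /w/ is in the coda of syllable 2 (/rarw/).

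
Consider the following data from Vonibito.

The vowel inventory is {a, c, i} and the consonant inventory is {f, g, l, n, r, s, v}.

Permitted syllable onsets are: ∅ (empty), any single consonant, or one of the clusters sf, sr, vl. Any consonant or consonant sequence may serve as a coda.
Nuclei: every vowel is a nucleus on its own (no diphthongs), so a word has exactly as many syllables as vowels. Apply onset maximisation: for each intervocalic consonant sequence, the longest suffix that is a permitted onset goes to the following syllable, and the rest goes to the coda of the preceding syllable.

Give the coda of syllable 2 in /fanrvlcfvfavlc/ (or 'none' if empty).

fv

The vowels are a, c, a, c — 4 nuclei, so 4 syllables.
Between /a/ (V1) and /c/ (V2): /nrvl/; trying suffixes from longest down, /vl/ is the first permitted one, so coda /nr/ | onset /vl/.
Between /c/ (V2) and /a/ (V3): /fvf/ — longest licit onset from the right is /f/, leaving /fv/ as coda.
Between /a/ (V3) and /c/ (V4): /vl/ is a licit onset in full, so it all attaches to the next syllable.
Result: fanr.vlcfv.fa.vlc.
Syllable 2 is /vlcfv/: onset /vl/, nucleus /c/, coda /fv/.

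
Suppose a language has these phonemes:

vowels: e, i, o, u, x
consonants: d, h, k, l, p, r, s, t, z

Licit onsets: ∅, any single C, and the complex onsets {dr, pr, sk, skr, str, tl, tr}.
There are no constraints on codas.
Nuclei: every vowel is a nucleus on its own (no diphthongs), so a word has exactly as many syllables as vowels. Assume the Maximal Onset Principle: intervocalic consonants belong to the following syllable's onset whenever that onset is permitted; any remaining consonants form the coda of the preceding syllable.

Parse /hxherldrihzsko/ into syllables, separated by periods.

Vowels present: x, e, i, o; each is a nucleus, giving 4 syllables.
Between /x/ (V1) and /e/ (V2): /h/ → onset of the next syllable (single consonants are always licit onsets).
Between /e/ (V2) and /i/ (V3): /rldr/ — longest licit onset from the right is /dr/, leaving /rl/ as coda.
Between /i/ (V3) and /o/ (V4): /hzsk/ — longest licit onset from the right is /sk/, leaving /hz/ as coda.

hx.herl.drihz.sko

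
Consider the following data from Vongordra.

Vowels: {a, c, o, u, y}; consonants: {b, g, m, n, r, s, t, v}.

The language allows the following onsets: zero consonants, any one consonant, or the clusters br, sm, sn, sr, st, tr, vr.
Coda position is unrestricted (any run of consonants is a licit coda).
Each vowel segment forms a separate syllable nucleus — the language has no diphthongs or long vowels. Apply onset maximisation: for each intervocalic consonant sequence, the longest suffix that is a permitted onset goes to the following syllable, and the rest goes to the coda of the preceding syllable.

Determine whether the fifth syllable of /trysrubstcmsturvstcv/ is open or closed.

The vowels are y, u, c, u, c — 5 nuclei, so 5 syllables.
σ1/σ2 boundary: /sr/ is a licit onset in full, so it all attaches to the next syllable.
σ2/σ3 boundary: /bst/ — longest licit onset from the right is /st/, leaving /b/ as coda.
σ3/σ4 boundary: cluster /mst/ — the longest permitted-onset suffix is /st/; onset = /st/, preceding coda = /m/.
σ4/σ5 boundary: /rvst/; trying suffixes from longest down, /st/ is the first permitted one, so coda /rv/ | onset /st/.
Result: try.srub.stcm.sturv.stcv.
Syllable 5 is /stcv/ with coda /v/, so it is closed.

closed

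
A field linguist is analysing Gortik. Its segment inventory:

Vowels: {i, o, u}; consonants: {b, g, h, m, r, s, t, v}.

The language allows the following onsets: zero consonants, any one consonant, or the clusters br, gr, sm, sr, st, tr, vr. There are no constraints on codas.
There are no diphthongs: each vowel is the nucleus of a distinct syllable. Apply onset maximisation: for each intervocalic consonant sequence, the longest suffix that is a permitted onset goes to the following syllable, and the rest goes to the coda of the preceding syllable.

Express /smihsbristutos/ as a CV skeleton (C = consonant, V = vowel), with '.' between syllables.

CCVCC.CCV.CCV.CVC

The vowels are i, i, u, o — 4 nuclei, so 4 syllables.
Between /i/ (V1) and /i/ (V2): cluster /hsbr/ — the longest permitted-onset suffix is /br/; onset = /br/, preceding coda = /hs/.
Between /i/ (V2) and /u/ (V3): cluster /st/ — /st/ is itself a permitted onset, so the whole cluster goes right; preceding coda = ∅.
Between /u/ (V3) and /o/ (V4): /t/ → onset of the next syllable (single consonants are always licit onsets).
Putting it together: smihs.bri.stu.tos.
Mapping each syllable to C/V: /smihs/ → CCVCC, /bri/ → CCV, /stu/ → CCV, /tos/ → CVC.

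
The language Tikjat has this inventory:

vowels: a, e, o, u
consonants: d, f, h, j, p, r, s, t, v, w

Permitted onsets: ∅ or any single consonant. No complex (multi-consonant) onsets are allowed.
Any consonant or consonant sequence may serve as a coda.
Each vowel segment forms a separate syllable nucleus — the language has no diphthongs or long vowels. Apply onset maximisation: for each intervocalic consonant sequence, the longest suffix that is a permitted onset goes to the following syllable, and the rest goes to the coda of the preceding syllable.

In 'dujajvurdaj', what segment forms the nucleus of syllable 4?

a

Nuclei (vowels): u, a, u, a → 4 syllables.
The fourth nucleus (vowel 4 from the left) is /a/.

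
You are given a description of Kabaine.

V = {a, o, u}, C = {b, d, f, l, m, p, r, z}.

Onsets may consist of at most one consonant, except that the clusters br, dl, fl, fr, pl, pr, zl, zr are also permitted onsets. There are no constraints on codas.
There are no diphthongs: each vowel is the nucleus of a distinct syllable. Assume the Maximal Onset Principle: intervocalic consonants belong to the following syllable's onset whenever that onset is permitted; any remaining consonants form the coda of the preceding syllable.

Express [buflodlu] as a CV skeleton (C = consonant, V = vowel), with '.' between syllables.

The vowels are u, o, u — 3 nuclei, so 3 syllables.
/u…o/ gap (V1→V2): cluster /fl/ — /fl/ is itself a permitted onset, so the whole cluster goes right; preceding coda = ∅.
/o…u/ gap (V2→V3): /dl/ — entire cluster is a permitted onset → onset /dl/, coda ∅.
Putting it together: bu.flo.dlu.
Mapping each syllable to C/V: /bu/ → CV, /flo/ → CCV, /dlu/ → CCV.

CV.CCV.CCV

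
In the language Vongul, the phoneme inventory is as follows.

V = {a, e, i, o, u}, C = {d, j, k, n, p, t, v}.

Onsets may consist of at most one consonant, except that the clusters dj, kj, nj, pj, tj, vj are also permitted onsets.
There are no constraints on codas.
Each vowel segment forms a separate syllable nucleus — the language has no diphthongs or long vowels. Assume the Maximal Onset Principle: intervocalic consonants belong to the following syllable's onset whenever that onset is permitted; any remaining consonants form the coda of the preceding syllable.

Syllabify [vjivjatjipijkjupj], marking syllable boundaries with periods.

vji.vja.tji.pij.kjupj

Nuclei (vowels): i, a, i, i, u → 5 syllables.
/i…a/ gap (V1→V2): cluster /vj/ — /vj/ is itself a permitted onset, so the whole cluster goes right; preceding coda = ∅.
/a…i/ gap (V2→V3): /tj/ — entire cluster is a permitted onset → onset /tj/, coda ∅.
/i…i/ gap (V3→V4): just /p/ — single C goes to the following onset.
/i…u/ gap (V4→V5): cluster /jkj/ — the longest permitted-onset suffix is /kj/; onset = /kj/, preceding coda = /j/.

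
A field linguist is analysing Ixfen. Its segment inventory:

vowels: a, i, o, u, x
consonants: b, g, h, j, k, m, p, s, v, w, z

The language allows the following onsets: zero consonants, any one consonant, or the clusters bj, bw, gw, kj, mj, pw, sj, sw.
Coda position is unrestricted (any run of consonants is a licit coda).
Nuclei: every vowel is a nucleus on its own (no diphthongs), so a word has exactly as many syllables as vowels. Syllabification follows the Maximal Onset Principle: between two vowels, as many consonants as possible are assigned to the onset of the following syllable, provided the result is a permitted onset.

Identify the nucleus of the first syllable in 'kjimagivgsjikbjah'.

i

Vowels present: i, a, i, i, a; each is a nucleus, giving 5 syllables.
The first nucleus (vowel 1 from the left) is /i/.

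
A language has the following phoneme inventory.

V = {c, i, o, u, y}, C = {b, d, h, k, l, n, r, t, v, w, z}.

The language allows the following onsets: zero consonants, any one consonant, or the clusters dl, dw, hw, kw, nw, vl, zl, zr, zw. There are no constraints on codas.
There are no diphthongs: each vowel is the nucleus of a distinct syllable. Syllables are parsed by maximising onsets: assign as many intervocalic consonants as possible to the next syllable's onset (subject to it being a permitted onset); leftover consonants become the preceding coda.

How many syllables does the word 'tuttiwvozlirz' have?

Nuclei (vowels): u, i, o, i → 4 syllables.

4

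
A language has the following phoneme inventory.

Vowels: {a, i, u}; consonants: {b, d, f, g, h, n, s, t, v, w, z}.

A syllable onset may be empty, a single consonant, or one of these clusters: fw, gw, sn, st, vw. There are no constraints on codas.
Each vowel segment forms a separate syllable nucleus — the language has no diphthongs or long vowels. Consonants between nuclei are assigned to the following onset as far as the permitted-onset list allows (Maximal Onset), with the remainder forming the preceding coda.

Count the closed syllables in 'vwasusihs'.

1

Nuclei (vowels): a, u, i → 3 syllables.
V1 /a/ – V2 /u/: just /s/ — single C goes to the following onset.
V2 /u/ – V3 /i/: /s/ → onset of the next syllable (single consonants are always licit onsets).
Syllabification: vwa.su.sihs.
Classifying each syllable: /vwa/ (open), /su/ (open), /sihs/ (closed).
Closed syllables: 1.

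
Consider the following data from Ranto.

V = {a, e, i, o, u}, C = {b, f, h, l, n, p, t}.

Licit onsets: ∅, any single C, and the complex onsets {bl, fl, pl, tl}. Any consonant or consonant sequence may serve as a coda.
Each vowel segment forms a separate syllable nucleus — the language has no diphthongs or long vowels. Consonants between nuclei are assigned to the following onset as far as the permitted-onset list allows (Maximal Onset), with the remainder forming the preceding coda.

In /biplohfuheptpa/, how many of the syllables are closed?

2

Vowels present: i, o, u, e, a; each is a nucleus, giving 5 syllables.
Between /i/ (V1) and /o/ (V2): /pl/ is a licit onset in full, so it all attaches to the next syllable.
Between /o/ (V2) and /u/ (V3): /hf/ — longest licit onset from the right is /f/, leaving /h/ as coda.
Between /u/ (V3) and /e/ (V4): /h/ is a single consonant, so it becomes the next onset.
Between /e/ (V4) and /a/ (V5): /ptp/ — longest licit onset from the right is /p/, leaving /pt/ as coda.
So the parse is bi.ploh.fu.hept.pa.
Classifying each syllable: /bi/ (open), /ploh/ (closed), /fu/ (open), /hept/ (closed), /pa/ (open).
Closed syllables: 2.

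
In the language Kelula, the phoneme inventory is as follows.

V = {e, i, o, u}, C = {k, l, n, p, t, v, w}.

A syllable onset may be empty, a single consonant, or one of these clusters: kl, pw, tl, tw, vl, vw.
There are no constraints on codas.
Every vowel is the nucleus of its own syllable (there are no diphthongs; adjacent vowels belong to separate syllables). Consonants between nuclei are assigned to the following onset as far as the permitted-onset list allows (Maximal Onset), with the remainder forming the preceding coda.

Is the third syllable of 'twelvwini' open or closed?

open

Nuclei (vowels): e, i, i → 3 syllables.
V1 /e/ – V2 /i/: /lvw/ splits as /l/ + /vw/ (/vw/ is the longest suffix that is a licit onset).
V2 /i/ – V3 /i/: /n/ → onset of the next syllable (single consonants are always licit onsets).
Result: twel.vwi.ni.
Syllable 3 is /ni/; it ends in its nucleus with no coda, so it is open.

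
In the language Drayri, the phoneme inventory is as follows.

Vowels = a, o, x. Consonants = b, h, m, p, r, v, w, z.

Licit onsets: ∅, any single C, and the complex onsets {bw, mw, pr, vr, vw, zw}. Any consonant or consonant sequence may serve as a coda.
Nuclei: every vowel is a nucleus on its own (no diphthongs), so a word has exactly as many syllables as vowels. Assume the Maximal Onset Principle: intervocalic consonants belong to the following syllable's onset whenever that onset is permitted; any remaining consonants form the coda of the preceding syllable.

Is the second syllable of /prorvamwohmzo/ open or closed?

open

Nuclei (vowels): o, a, o, o → 4 syllables.
σ1/σ2 boundary: /rv/; trying suffixes from longest down, /v/ is the first permitted one, so coda /r/ | onset /v/.
σ2/σ3 boundary: /mw/ — entire cluster is a permitted onset → onset /mw/, coda ∅.
σ3/σ4 boundary: /hmz/; trying suffixes from longest down, /z/ is the first permitted one, so coda /hm/ | onset /z/.
Syllabification: pror.va.mwohm.zo.
Syllable 2 is /va/; it ends in its nucleus with no coda, so it is open.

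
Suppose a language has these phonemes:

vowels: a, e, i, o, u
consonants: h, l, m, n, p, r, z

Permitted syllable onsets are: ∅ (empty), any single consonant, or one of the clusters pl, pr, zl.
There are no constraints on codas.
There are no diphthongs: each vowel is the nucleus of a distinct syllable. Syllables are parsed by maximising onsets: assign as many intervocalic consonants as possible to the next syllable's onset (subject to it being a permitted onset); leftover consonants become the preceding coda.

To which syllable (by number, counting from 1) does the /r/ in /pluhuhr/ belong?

The vowels are u, u — 2 nuclei, so 2 syllables.
V1 /u/ – V2 /u/: /h/ → onset of the next syllable (single consonants are always licit onsets).
Syllabification: plu.huhr.
The /r/ is in the coda of syllable 2 (/huhr/).

2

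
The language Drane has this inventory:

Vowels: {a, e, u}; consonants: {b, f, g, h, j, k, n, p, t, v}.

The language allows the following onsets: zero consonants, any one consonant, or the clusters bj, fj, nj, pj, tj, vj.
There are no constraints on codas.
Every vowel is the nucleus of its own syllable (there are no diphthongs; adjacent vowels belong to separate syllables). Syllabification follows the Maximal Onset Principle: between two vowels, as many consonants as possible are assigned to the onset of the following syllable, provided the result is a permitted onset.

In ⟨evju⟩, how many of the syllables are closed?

0

The vowels are e, u — 2 nuclei, so 2 syllables.
/e…u/ gap (V1→V2): /vj/ — entire cluster is a permitted onset → onset /vj/, coda ∅.
So the parse is e.vju.
Classifying each syllable: /e/ (open), /vju/ (open).
Closed syllables: 0.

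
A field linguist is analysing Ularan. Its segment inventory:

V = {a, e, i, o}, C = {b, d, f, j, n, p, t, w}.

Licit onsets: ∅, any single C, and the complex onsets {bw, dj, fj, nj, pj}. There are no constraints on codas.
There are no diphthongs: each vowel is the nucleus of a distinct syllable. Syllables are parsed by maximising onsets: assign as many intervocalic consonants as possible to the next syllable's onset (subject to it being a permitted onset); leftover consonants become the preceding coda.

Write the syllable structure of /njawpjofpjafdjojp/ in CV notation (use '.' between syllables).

The vowels are a, o, a, o — 4 nuclei, so 4 syllables.
Between /a/ (V1) and /o/ (V2): /wpj/; trying suffixes from longest down, /pj/ is the first permitted one, so coda /w/ | onset /pj/.
Between /o/ (V2) and /a/ (V3): cluster /fpj/ — the longest permitted-onset suffix is /pj/; onset = /pj/, preceding coda = /f/.
Between /a/ (V3) and /o/ (V4): /fdj/ splits as /f/ + /dj/ (/dj/ is the longest suffix that is a licit onset).
Putting it together: njaw.pjof.pjaf.djojp.
Mapping each syllable to C/V: /njaw/ → CCVC, /pjof/ → CCVC, /pjaf/ → CCVC, /djojp/ → CCVCC.

CCVC.CCVC.CCVC.CCVCC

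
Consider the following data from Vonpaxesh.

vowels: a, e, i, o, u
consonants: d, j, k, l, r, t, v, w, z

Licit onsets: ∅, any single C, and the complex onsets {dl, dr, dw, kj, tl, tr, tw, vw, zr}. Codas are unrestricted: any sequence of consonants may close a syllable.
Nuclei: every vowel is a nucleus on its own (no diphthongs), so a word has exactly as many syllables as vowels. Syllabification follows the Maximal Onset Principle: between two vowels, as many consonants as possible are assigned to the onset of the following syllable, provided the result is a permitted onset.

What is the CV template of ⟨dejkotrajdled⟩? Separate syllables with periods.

Vowels present: e, o, a, e; each is a nucleus, giving 4 syllables.
Between /e/ (V1) and /o/ (V2): /jk/; trying suffixes from longest down, /k/ is the first permitted one, so coda /j/ | onset /k/.
Between /o/ (V2) and /a/ (V3): cluster /tr/ — /tr/ is itself a permitted onset, so the whole cluster goes right; preceding coda = ∅.
Between /a/ (V3) and /e/ (V4): /jdl/ splits as /j/ + /dl/ (/dl/ is the longest suffix that is a licit onset).
So the parse is dej.ko.traj.dled.
Mapping each syllable to C/V: /dej/ → CVC, /ko/ → CV, /traj/ → CCVC, /dled/ → CCVC.

CVC.CV.CCVC.CCVC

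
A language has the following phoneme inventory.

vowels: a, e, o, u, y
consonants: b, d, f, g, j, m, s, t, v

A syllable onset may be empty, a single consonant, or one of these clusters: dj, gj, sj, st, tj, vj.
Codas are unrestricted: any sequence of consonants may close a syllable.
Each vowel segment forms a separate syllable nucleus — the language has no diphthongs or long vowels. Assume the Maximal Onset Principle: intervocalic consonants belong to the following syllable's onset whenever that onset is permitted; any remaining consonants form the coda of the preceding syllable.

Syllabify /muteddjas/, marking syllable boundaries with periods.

mu.ted.djas

The vowels are u, e, a — 3 nuclei, so 3 syllables.
Between /u/ (V1) and /e/ (V2): /t/ → onset of the next syllable (single consonants are always licit onsets).
Between /e/ (V2) and /a/ (V3): /ddj/ splits as /d/ + /dj/ (/dj/ is the longest suffix that is a licit onset).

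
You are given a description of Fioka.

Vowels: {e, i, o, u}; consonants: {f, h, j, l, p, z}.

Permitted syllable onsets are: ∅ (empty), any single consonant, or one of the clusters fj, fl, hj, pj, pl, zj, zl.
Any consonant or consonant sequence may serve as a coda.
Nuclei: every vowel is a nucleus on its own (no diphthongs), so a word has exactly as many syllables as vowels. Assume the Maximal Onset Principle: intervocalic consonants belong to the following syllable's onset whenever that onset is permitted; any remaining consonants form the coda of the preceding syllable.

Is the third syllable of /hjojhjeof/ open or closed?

The vowels are o, e, o — 3 nuclei, so 3 syllables.
V1 /o/ – V2 /e/: /jhj/ splits as /j/ + /hj/ (/hj/ is the longest suffix that is a licit onset).
V2 /e/ – V3 /o/: hiatus — the boundary sits between the two vowels.
Syllabification: hjoj.hje.of.
Syllable 3 is /of/ with coda /f/, so it is closed.

closed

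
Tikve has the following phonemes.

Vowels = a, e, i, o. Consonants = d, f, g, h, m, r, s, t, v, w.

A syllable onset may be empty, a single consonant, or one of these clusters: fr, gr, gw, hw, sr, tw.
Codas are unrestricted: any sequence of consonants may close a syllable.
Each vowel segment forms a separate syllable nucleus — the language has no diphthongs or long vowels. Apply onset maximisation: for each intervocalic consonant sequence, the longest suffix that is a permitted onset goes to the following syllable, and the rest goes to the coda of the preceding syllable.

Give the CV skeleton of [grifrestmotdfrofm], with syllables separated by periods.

CCV.CCVCC.CVCC.CCVCC

The vowels are i, e, o, o — 4 nuclei, so 4 syllables.
/i…e/ gap (V1→V2): /fr/ — entire cluster is a permitted onset → onset /fr/, coda ∅.
/e…o/ gap (V2→V3): /stm/; trying suffixes from longest down, /m/ is the first permitted one, so coda /st/ | onset /m/.
/o…o/ gap (V3→V4): /tdfr/ splits as /td/ + /fr/ (/fr/ is the longest suffix that is a licit onset).
Putting it together: gri.frest.motd.frofm.
Mapping each syllable to C/V: /gri/ → CCV, /frest/ → CCVCC, /motd/ → CVCC, /frofm/ → CCVCC.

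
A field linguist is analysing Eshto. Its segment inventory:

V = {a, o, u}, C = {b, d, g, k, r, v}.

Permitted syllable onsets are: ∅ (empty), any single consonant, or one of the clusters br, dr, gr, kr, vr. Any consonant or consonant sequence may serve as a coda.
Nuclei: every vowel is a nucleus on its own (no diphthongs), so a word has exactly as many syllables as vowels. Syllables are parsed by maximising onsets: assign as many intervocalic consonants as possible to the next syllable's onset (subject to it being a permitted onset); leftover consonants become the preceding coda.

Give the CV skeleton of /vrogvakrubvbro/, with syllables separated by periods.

Vowels present: o, a, u, o; each is a nucleus, giving 4 syllables.
σ1/σ2 boundary: /gv/; trying suffixes from longest down, /v/ is the first permitted one, so coda /g/ | onset /v/.
σ2/σ3 boundary: /kr/ — entire cluster is a permitted onset → onset /kr/, coda ∅.
σ3/σ4 boundary: /bvbr/ splits as /bv/ + /br/ (/br/ is the longest suffix that is a licit onset).
Putting it together: vrog.va.krubv.bro.
Mapping each syllable to C/V: /vrog/ → CCVC, /va/ → CV, /krubv/ → CCVCC, /bro/ → CCV.

CCVC.CV.CCVCC.CCV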